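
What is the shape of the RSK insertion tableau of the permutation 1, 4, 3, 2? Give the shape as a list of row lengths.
[2, 1, 1]

Row-insert each entry into an empty tableau.

After inserting 1: P = [[1]].
After inserting 4: P = [[1, 4]].
After inserting 3: P = [[1, 3], [4]].
After inserting 2: P = [[1, 2], [3], [4]].

The final insertion tableau P = [[1, 2], [3], [4]] has shape [2, 1, 1].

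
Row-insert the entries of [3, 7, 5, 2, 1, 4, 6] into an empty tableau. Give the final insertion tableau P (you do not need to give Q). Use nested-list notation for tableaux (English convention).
P = [[1, 4, 6], [2, 5], [3], [7]]

After inserting 3: P = [[3]].
After inserting 7: P = [[3, 7]].
After inserting 5: P = [[3, 5], [7]].
After inserting 2: P = [[2, 5], [3], [7]].
After inserting 1: P = [[1, 5], [2], [3], [7]].
After inserting 4: P = [[1, 4], [2, 5], [3], [7]].
After inserting 6: P = [[1, 4, 6], [2, 5], [3], [7]].

So P = [[1, 4, 6], [2, 5], [3], [7]].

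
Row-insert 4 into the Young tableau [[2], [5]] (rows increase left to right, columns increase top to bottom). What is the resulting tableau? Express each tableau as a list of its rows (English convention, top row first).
[[2, 4], [5]]

4 is larger than every entry of row 1, so it is appended to row 1. The new tableau is [[2, 4], [5]].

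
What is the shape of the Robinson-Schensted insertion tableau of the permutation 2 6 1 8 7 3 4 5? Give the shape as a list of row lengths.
Row-insert each entry into an empty tableau.

After inserting 2: P = [[2]].
After inserting 6: P = [[2, 6]].
After inserting 1: P = [[1, 6], [2]].
After inserting 8: P = [[1, 6, 8], [2]].
After inserting 7: P = [[1, 6, 7], [2, 8]].
After inserting 3: P = [[1, 3, 7], [2, 6], [8]].
After inserting 4: P = [[1, 3, 4], [2, 6, 7], [8]].
After inserting 5: P = [[1, 3, 4, 5], [2, 6, 7], [8]].

The final insertion tableau P = [[1, 3, 4, 5], [2, 6, 7], [8]] has shape [4, 3, 1].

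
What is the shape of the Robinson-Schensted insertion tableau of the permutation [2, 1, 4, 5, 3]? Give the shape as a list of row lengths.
Row-insert each entry into an empty tableau.

After inserting 2: P = [[2]].
After inserting 1: P = [[1], [2]].
After inserting 4: P = [[1, 4], [2]].
After inserting 5: P = [[1, 4, 5], [2]].
After inserting 3: P = [[1, 3, 5], [2, 4]].

The final insertion tableau P = [[1, 3, 5], [2, 4]] has shape [3, 2].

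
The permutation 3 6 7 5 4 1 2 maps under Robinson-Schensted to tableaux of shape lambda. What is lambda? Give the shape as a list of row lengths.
[3, 2, 1, 1]

Row-insert each entry into an empty tableau.

After inserting 3: P = [[3]].
After inserting 6: P = [[3, 6]].
After inserting 7: P = [[3, 6, 7]].
After inserting 5: P = [[3, 5, 7], [6]].
After inserting 4: P = [[3, 4, 7], [5], [6]].
After inserting 1: P = [[1, 4, 7], [3], [5], [6]].
After inserting 2: P = [[1, 2, 7], [3, 4], [5], [6]].

The final insertion tableau P = [[1, 2, 7], [3, 4], [5], [6]] has shape [3, 2, 1, 1].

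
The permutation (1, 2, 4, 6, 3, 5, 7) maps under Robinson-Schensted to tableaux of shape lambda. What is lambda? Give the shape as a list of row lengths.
[5, 2]

Row-insert each entry into an empty tableau.

After inserting 1: P = [[1]].
After inserting 2: P = [[1, 2]].
After inserting 4: P = [[1, 2, 4]].
After inserting 6: P = [[1, 2, 4, 6]].
After inserting 3: P = [[1, 2, 3, 6], [4]].
After inserting 5: P = [[1, 2, 3, 5], [4, 6]].
After inserting 7: P = [[1, 2, 3, 5, 7], [4, 6]].

The final insertion tableau P = [[1, 2, 3, 5, 7], [4, 6]] has shape [5, 2].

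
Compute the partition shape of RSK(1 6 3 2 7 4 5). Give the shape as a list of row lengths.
RSK row insertion gives P = [[1, 2, 4, 5], [3, 7], [6]], which has shape [4, 2, 1].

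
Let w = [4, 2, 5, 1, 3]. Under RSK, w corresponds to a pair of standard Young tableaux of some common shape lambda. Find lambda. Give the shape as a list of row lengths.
[2, 2, 1]

RSK row insertion gives P = [[1, 3], [2, 5], [4]], which has shape [2, 2, 1].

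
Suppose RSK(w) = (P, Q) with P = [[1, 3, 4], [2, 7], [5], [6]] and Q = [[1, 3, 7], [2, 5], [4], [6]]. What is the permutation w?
6 5 7 2 3 1 4

Reverse RSK: for i = n, n-1, ..., 1, locate i in Q, remove the corresponding corner cell from P, and reverse-bump its entry up through P; the value ejected from row 1 is w(i).

So w = 6 5 7 2 3 1 4.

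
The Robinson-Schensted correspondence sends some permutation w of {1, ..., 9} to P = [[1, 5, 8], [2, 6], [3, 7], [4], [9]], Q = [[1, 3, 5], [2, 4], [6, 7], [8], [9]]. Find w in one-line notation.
4 3 9 7 8 2 6 5 1

Reverse the RSK construction: for i from n down to 1, find the cell of Q containing i, remove the entry at that cell from P, and reverse-bump it up through P; the value ejected from row 1 is w(i).

Step i=9: Q has 9 at row 5, column 1; remove 9 from row 5 of P and reverse-bump: 9 enters row 4 and ejects 4; 4 enters row 3 and ejects 3; 3 enters row 2 and ejects 2; 2 enters row 1 and ejects 1. So w(9) = 1. P is now [[2, 5, 8], [3, 6], [4, 7], [9]].
Step i=8: Q has 8 at row 4, column 1; remove 9 from row 4 of P and reverse-bump: 9 enters row 3 and ejects 7; 7 enters row 2 and ejects 6; 6 enters row 1 and ejects 5. So w(8) = 5. P is now [[2, 6, 8], [3, 7], [4, 9]].
Step i=7: Q has 7 at row 3, column 2; remove 9 from row 3 of P and reverse-bump: 9 enters row 2 and ejects 7; 7 enters row 1 and ejects 6. So w(7) = 6. P is now [[2, 7, 8], [3, 9], [4]].
Step i=6: Q has 6 at row 3, column 1; remove 4 from row 3 of P and reverse-bump: 4 enters row 2 and ejects 3; 3 enters row 1 and ejects 2. So w(6) = 2. P is now [[3, 7, 8], [4, 9]].
Step i=5: Q has 5 at row 1, column 3; remove that cell from P, ejecting 8. So w(5) = 8. P is now [[3, 7], [4, 9]].
Step i=4: Q has 4 at row 2, column 2; remove 9 from row 2 of P and reverse-bump: 9 enters row 1 and ejects 7. So w(4) = 7. P is now [[3, 9], [4]].
Step i=3: Q has 3 at row 1, column 2; remove that cell from P, ejecting 9. So w(3) = 9. P is now [[3], [4]].
Step i=2: Q has 2 at row 2, column 1; remove 4 from row 2 of P and reverse-bump: 4 enters row 1 and ejects 3. So w(2) = 3. P is now [[4]].
Step i=1: Q has 1 at row 1, column 1; remove that cell from P, ejecting 4. So w(1) = 4. P is now [].

So w = 4 3 9 7 8 2 6 5 1.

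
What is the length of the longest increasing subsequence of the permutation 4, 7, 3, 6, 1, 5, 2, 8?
3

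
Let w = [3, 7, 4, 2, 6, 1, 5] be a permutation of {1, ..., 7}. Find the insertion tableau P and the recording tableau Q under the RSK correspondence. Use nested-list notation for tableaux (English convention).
P = [[1, 4, 5], [2, 6], [3], [7]], Q = [[1, 2, 5], [3, 7], [4], [6]]

Insert each entry of the permutation into P by Schensted row insertion, recording in Q the position of each new cell.

Insert 3: appended to row 1. P = [[3]].
Insert 7: appended to row 1. P = [[3, 7]].
Insert 4: 4 bumps 7 from row 1; 7 starts row 2. P = [[3, 4], [7]].
Insert 2: 2 bumps 3 from row 1; 3 bumps 7 from row 2; 7 starts row 3. P = [[2, 4], [3], [7]].
Insert 6: appended to row 1. P = [[2, 4, 6], [3], [7]].
Insert 1: 1 bumps 2 from row 1; 2 bumps 3 from row 2; 3 bumps 7 from row 3; 7 starts row 4. P = [[1, 4, 6], [2], [3], [7]].
Insert 5: 5 bumps 6 from row 1; 6 appends to row 2. P = [[1, 4, 5], [2, 6], [3], [7]].

So P = [[1, 4, 5], [2, 6], [3], [7]], Q = [[1, 2, 5], [3, 7], [4], [6]].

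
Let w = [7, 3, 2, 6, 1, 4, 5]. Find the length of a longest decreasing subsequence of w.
4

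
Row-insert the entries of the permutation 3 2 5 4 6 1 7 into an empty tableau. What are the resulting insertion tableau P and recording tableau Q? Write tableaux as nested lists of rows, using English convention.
Insert each entry of the permutation into P by Schensted row insertion, recording in Q the position of each new cell.

Insert 3: appended to row 1. P = [[3]], Q = [[1]].
Insert 2: 2 bumps 3 from row 1; 3 starts row 2. P = [[2], [3]], Q = [[1], [2]].
Insert 5: appended to row 1. P = [[2, 5], [3]], Q = [[1, 3], [2]].
Insert 4: 4 bumps 5 from row 1; 5 appends to row 2. P = [[2, 4], [3, 5]], Q = [[1, 3], [2, 4]].
Insert 6: appended to row 1. P = [[2, 4, 6], [3, 5]], Q = [[1, 3, 5], [2, 4]].
Insert 1: 1 bumps 2 from row 1; 2 bumps 3 from row 2; 3 starts row 3. P = [[1, 4, 6], [2, 5], [3]], Q = [[1, 3, 5], [2, 4], [6]].
Insert 7: appended to row 1. P = [[1, 4, 6, 7], [2, 5], [3]], Q = [[1, 3, 5, 7], [2, 4], [6]].

So P = [[1, 4, 6, 7], [2, 5], [3]], Q = [[1, 3, 5, 7], [2, 4], [6]].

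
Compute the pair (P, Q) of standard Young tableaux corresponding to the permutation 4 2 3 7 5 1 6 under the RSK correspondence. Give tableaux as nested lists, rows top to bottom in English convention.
Insert each entry of the permutation into P by Schensted row insertion, recording in Q the position of each new cell.

Insert 4: appended to row 1. P = [[4]], Q = [[1]].
Insert 2: 2 bumps 4 from row 1; 4 starts row 2. P = [[2], [4]], Q = [[1], [2]].
Insert 3: appended to row 1. P = [[2, 3], [4]], Q = [[1, 3], [2]].
Insert 7: appended to row 1. P = [[2, 3, 7], [4]], Q = [[1, 3, 4], [2]].
Insert 5: 5 bumps 7 from row 1; 7 appends to row 2. P = [[2, 3, 5], [4, 7]], Q = [[1, 3, 4], [2, 5]].
Insert 1: 1 bumps 2 from row 1; 2 bumps 4 from row 2; 4 starts row 3. P = [[1, 3, 5], [2, 7], [4]], Q = [[1, 3, 4], [2, 5], [6]].
Insert 6: appended to row 1. P = [[1, 3, 5, 6], [2, 7], [4]], Q = [[1, 3, 4, 7], [2, 5], [6]].

So P = [[1, 3, 5, 6], [2, 7], [4]], Q = [[1, 3, 4, 7], [2, 5], [6]].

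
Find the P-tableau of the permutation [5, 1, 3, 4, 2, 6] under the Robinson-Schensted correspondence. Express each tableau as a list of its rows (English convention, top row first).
P = [[1, 2, 4, 6], [3], [5]]

After inserting 5: P = [[5]].
After inserting 1: P = [[1], [5]].
After inserting 3: P = [[1, 3], [5]].
After inserting 4: P = [[1, 3, 4], [5]].
After inserting 2: P = [[1, 2, 4], [3], [5]].
After inserting 6: P = [[1, 2, 4, 6], [3], [5]].

So P = [[1, 2, 4, 6], [3], [5]].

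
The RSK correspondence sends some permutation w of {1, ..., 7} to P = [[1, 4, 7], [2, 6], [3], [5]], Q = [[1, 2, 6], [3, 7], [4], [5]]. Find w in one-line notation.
Reverse the RSK construction: for i from n down to 1, find the cell of Q containing i, remove the entry at that cell from P, and reverse-bump it up through P; the value ejected from row 1 is w(i).

Step i=7: Q has 7 at row 2, column 2; remove 6 from row 2 of P and reverse-bump: 6 enters row 1 and ejects 4. So w(7) = 4. P is now [[1, 6, 7], [2], [3], [5]].
Step i=6: Q has 6 at row 1, column 3; remove that cell from P, ejecting 7. So w(6) = 7. P is now [[1, 6], [2], [3], [5]].
Step i=5: Q has 5 at row 4, column 1; remove 5 from row 4 of P and reverse-bump: 5 enters row 3 and ejects 3; 3 enters row 2 and ejects 2; 2 enters row 1 and ejects 1. So w(5) = 1. P is now [[2, 6], [3], [5]].
Step i=4: Q has 4 at row 3, column 1; remove 5 from row 3 of P and reverse-bump: 5 enters row 2 and ejects 3; 3 enters row 1 and ejects 2. So w(4) = 2. P is now [[3, 6], [5]].
Step i=3: Q has 3 at row 2, column 1; remove 5 from row 2 of P and reverse-bump: 5 enters row 1 and ejects 3. So w(3) = 3. P is now [[5, 6]].
Step i=2: Q has 2 at row 1, column 2; remove that cell from P, ejecting 6. So w(2) = 6. P is now [[5]].
Step i=1: Q has 1 at row 1, column 1; remove that cell from P, ejecting 5. So w(1) = 5. P is now [].

So w = 5 6 3 2 1 7 4.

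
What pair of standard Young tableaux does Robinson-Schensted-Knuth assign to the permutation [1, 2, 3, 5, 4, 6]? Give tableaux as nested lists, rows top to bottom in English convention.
Insert each entry of the permutation into P by Schensted row insertion, recording in Q the position of each new cell.

Insert 1: appended to row 1. P = [[1]], Q = [[1]].
Insert 2: appended to row 1. P = [[1, 2]], Q = [[1, 2]].
Insert 3: appended to row 1. P = [[1, 2, 3]], Q = [[1, 2, 3]].
Insert 5: appended to row 1. P = [[1, 2, 3, 5]], Q = [[1, 2, 3, 4]].
Insert 4: 4 bumps 5 from row 1; 5 starts row 2. P = [[1, 2, 3, 4], [5]], Q = [[1, 2, 3, 4], [5]].
Insert 6: appended to row 1. P = [[1, 2, 3, 4, 6], [5]], Q = [[1, 2, 3, 4, 6], [5]].

So P = [[1, 2, 3, 4, 6], [5]], Q = [[1, 2, 3, 4, 6], [5]].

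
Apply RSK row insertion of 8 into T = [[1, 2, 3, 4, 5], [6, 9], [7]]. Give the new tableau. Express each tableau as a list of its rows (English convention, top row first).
8 is larger than every entry of row 1, so it is appended to row 1. The new tableau is [[1, 2, 3, 4, 5, 8], [6, 9], [7]].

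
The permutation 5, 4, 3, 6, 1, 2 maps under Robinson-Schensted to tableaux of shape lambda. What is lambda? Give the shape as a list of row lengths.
RSK row insertion gives P = [[1, 2], [3, 6], [4], [5]], which has shape [2, 2, 1, 1].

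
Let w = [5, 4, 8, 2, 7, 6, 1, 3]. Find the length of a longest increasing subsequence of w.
2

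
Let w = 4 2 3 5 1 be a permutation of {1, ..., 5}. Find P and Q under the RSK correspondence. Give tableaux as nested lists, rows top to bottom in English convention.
P = [[1, 3, 5], [2], [4]], Q = [[1, 3, 4], [2], [5]]

Insert each entry of the permutation into P by Schensted row insertion, recording in Q the position of each new cell.

Insert 4: appended to row 1. P = [[4]], Q = [[1]].
Insert 2: 2 bumps 4 from row 1; 4 starts row 2. P = [[2], [4]], Q = [[1], [2]].
Insert 3: appended to row 1. P = [[2, 3], [4]], Q = [[1, 3], [2]].
Insert 5: appended to row 1. P = [[2, 3, 5], [4]], Q = [[1, 3, 4], [2]].
Insert 1: 1 bumps 2 from row 1; 2 bumps 4 from row 2; 4 starts row 3. P = [[1, 3, 5], [2], [4]], Q = [[1, 3, 4], [2], [5]].

So P = [[1, 3, 5], [2], [4]], Q = [[1, 3, 4], [2], [5]].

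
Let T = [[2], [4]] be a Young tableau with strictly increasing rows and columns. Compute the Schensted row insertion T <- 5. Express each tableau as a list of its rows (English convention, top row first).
[[2, 5], [4]]

5 is larger than every entry of row 1, so it is appended to row 1. The new tableau is [[2, 5], [4]].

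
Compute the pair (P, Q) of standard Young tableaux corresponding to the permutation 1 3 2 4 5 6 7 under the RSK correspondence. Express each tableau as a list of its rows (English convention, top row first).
Insert each entry of the permutation into P by Schensted row insertion, recording in Q the position of each new cell.

Insert 1: appended to row 1. P = [[1]].
Insert 3: appended to row 1. P = [[1, 3]].
Insert 2: 2 bumps 3 from row 1; 3 starts row 2. P = [[1, 2], [3]].
Insert 4: appended to row 1. P = [[1, 2, 4], [3]].
Insert 5: appended to row 1. P = [[1, 2, 4, 5], [3]].
Insert 6: appended to row 1. P = [[1, 2, 4, 5, 6], [3]].
Insert 7: appended to row 1. P = [[1, 2, 4, 5, 6, 7], [3]].

So P = [[1, 2, 4, 5, 6, 7], [3]], Q = [[1, 2, 4, 5, 6, 7], [3]].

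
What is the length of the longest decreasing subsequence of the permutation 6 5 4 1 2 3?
4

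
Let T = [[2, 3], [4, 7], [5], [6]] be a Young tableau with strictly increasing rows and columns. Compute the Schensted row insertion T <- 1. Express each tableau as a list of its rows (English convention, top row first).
[[1, 3], [2, 7], [4], [5], [6]]

In row 1, 1 replaces 2 (the leftmost entry greater than 1); 2 is bumped to row 2. In row 2, 2 replaces 4 (the leftmost entry greater than 2); 4 is bumped to row 3. In row 3, 4 replaces 5 (the leftmost entry greater than 4); 5 is bumped to row 4. In row 4, 5 replaces 6 (the leftmost entry greater than 5); 6 is bumped to row 5. 6 starts a new row 5. The new tableau is [[1, 3], [2, 7], [4], [5], [6]].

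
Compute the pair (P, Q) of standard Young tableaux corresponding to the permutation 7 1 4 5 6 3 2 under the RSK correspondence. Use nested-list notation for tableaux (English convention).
P = [[1, 2, 5, 6], [3], [4], [7]], Q = [[1, 3, 4, 5], [2], [6], [7]]

Insert each entry of the permutation into P by Schensted row insertion, recording in Q the position of each new cell.

Insert 7: appended to row 1. P = [[7]], Q = [[1]].
Insert 1: 1 bumps 7 from row 1; 7 starts row 2. P = [[1], [7]], Q = [[1], [2]].
Insert 4: appended to row 1. P = [[1, 4], [7]], Q = [[1, 3], [2]].
Insert 5: appended to row 1. P = [[1, 4, 5], [7]], Q = [[1, 3, 4], [2]].
Insert 6: appended to row 1. P = [[1, 4, 5, 6], [7]], Q = [[1, 3, 4, 5], [2]].
Insert 3: 3 bumps 4 from row 1; 4 bumps 7 from row 2; 7 starts row 3. P = [[1, 3, 5, 6], [4], [7]], Q = [[1, 3, 4, 5], [2], [6]].
Insert 2: 2 bumps 3 from row 1; 3 bumps 4 from row 2; 4 bumps 7 from row 3; 7 starts row 4. P = [[1, 2, 5, 6], [3], [4], [7]], Q = [[1, 3, 4, 5], [2], [6], [7]].

So P = [[1, 2, 5, 6], [3], [4], [7]], Q = [[1, 3, 4, 5], [2], [6], [7]].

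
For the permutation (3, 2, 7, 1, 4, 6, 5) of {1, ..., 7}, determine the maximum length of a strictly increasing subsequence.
3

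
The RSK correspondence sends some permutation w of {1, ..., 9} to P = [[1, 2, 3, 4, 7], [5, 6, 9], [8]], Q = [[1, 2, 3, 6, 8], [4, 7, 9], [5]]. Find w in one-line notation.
Reverse the RSK construction: for i from n down to 1, find the cell of Q containing i, remove the entry at that cell from P, and reverse-bump it up through P; the value ejected from row 1 is w(i).

Step i=9: Q has 9 at row 2, column 3; remove 9 from row 2 of P and reverse-bump: 9 enters row 1 and ejects 7. So w(9) = 7. P is now [[1, 2, 3, 4, 9], [5, 6], [8]].
Step i=8: Q has 8 at row 1, column 5; remove that cell from P, ejecting 9. So w(8) = 9. P is now [[1, 2, 3, 4], [5, 6], [8]].
Step i=7: Q has 7 at row 2, column 2; remove 6 from row 2 of P and reverse-bump: 6 enters row 1 and ejects 4. So w(7) = 4. P is now [[1, 2, 3, 6], [5], [8]].
Step i=6: Q has 6 at row 1, column 4; remove that cell from P, ejecting 6. So w(6) = 6. P is now [[1, 2, 3], [5], [8]].
Step i=5: Q has 5 at row 3, column 1; remove 8 from row 3 of P and reverse-bump: 8 enters row 2 and ejects 5; 5 enters row 1 and ejects 3. So w(5) = 3. P is now [[1, 2, 5], [8]].
Step i=4: Q has 4 at row 2, column 1; remove 8 from row 2 of P and reverse-bump: 8 enters row 1 and ejects 5. So w(4) = 5. P is now [[1, 2, 8]].
Step i=3: Q has 3 at row 1, column 3; remove that cell from P, ejecting 8. So w(3) = 8. P is now [[1, 2]].
Step i=2: Q has 2 at row 1, column 2; remove that cell from P, ejecting 2. So w(2) = 2. P is now [[1]].
Step i=1: Q has 1 at row 1, column 1; remove that cell from P, ejecting 1. So w(1) = 1. P is now [].

So w = 1 2 8 5 3 6 4 9 7.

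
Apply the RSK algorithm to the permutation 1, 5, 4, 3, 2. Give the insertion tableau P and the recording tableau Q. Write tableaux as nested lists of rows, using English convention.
P = [[1, 2], [3], [4], [5]], Q = [[1, 2], [3], [4], [5]]

Insert each entry of the permutation into P by Schensted row insertion, recording in Q the position of each new cell.

Insert 1: appended to row 1. P = [[1]].
Insert 5: appended to row 1. P = [[1, 5]].
Insert 4: 4 bumps 5 from row 1; 5 starts row 2. P = [[1, 4], [5]].
Insert 3: 3 bumps 4 from row 1; 4 bumps 5 from row 2; 5 starts row 3. P = [[1, 3], [4], [5]].
Insert 2: 2 bumps 3 from row 1; 3 bumps 4 from row 2; 4 bumps 5 from row 3; 5 starts row 4. P = [[1, 2], [3], [4], [5]].

So P = [[1, 2], [3], [4], [5]], Q = [[1, 2], [3], [4], [5]].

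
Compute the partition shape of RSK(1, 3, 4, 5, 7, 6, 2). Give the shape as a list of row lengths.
Row-insert each entry into an empty tableau.

After inserting 1: P = [[1]].
After inserting 3: P = [[1, 3]].
After inserting 4: P = [[1, 3, 4]].
After inserting 5: P = [[1, 3, 4, 5]].
After inserting 7: P = [[1, 3, 4, 5, 7]].
After inserting 6: P = [[1, 3, 4, 5, 6], [7]].
After inserting 2: P = [[1, 2, 4, 5, 6], [3], [7]].

The final insertion tableau P = [[1, 2, 4, 5, 6], [3], [7]] has shape [5, 1, 1].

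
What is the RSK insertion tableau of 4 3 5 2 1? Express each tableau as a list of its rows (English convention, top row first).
Insert 4: appended to row 1. P = [[4]].
Insert 3: 3 bumps 4 from row 1; 4 starts row 2. P = [[3], [4]].
Insert 5: appended to row 1. P = [[3, 5], [4]].
Insert 2: 2 bumps 3 from row 1; 3 bumps 4 from row 2; 4 starts row 3. P = [[2, 5], [3], [4]].
Insert 1: 1 bumps 2 from row 1; 2 bumps 3 from row 2; 3 bumps 4 from row 3; 4 starts row 4. P = [[1, 5], [2], [3], [4]].

So P = [[1, 5], [2], [3], [4]].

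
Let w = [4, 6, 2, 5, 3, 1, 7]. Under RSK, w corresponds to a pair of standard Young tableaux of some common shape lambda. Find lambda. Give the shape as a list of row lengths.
RSK row insertion gives P = [[1, 3, 7], [2, 5], [4], [6]], which has shape [3, 2, 1, 1].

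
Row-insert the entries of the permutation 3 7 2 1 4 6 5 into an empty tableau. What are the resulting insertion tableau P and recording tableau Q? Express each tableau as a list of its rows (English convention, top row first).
P = [[1, 4, 5], [2, 6], [3, 7]], Q = [[1, 2, 6], [3, 5], [4, 7]]

Insert each entry of the permutation into P by Schensted row insertion, recording in Q the position of each new cell.

Insert 3: appended to row 1. P = [[3]], Q = [[1]].
Insert 7: appended to row 1. P = [[3, 7]], Q = [[1, 2]].
Insert 2: 2 bumps 3 from row 1; 3 starts row 2. P = [[2, 7], [3]], Q = [[1, 2], [3]].
Insert 1: 1 bumps 2 from row 1; 2 bumps 3 from row 2; 3 starts row 3. P = [[1, 7], [2], [3]], Q = [[1, 2], [3], [4]].
Insert 4: 4 bumps 7 from row 1; 7 appends to row 2. P = [[1, 4], [2, 7], [3]], Q = [[1, 2], [3, 5], [4]].
Insert 6: appended to row 1. P = [[1, 4, 6], [2, 7], [3]], Q = [[1, 2, 6], [3, 5], [4]].
Insert 5: 5 bumps 6 from row 1; 6 bumps 7 from row 2; 7 appends to row 3. P = [[1, 4, 5], [2, 6], [3, 7]], Q = [[1, 2, 6], [3, 5], [4, 7]].

So P = [[1, 4, 5], [2, 6], [3, 7]], Q = [[1, 2, 6], [3, 5], [4, 7]].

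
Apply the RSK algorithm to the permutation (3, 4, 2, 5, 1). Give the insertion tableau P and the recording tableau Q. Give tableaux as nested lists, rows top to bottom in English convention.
Insert each entry of the permutation into P by Schensted row insertion, recording in Q the position of each new cell.

Insert 3: appended to row 1. P = [[3]].
Insert 4: appended to row 1. P = [[3, 4]].
Insert 2: 2 bumps 3 from row 1; 3 starts row 2. P = [[2, 4], [3]].
Insert 5: appended to row 1. P = [[2, 4, 5], [3]].
Insert 1: 1 bumps 2 from row 1; 2 bumps 3 from row 2; 3 starts row 3. P = [[1, 4, 5], [2], [3]].

So P = [[1, 4, 5], [2], [3]], Q = [[1, 2, 4], [3], [5]].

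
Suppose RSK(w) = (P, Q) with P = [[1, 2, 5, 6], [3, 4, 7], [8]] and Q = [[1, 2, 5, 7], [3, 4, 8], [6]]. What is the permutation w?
3 8 1 4 5 2 7 6

Reverse RSK: for i = n, n-1, ..., 1, locate i in Q, remove the corresponding corner cell from P, and reverse-bump its entry up through P; the value ejected from row 1 is w(i).

So w = 3 8 1 4 5 2 7 6.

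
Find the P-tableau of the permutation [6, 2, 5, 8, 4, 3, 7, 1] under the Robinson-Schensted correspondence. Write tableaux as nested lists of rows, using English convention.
Insert 6: appended to row 1. P = [[6]].
Insert 2: 2 bumps 6 from row 1; 6 starts row 2. P = [[2], [6]].
Insert 5: appended to row 1. P = [[2, 5], [6]].
Insert 8: appended to row 1. P = [[2, 5, 8], [6]].
Insert 4: 4 bumps 5 from row 1; 5 bumps 6 from row 2; 6 starts row 3. P = [[2, 4, 8], [5], [6]].
Insert 3: 3 bumps 4 from row 1; 4 bumps 5 from row 2; 5 bumps 6 from row 3; 6 starts row 4. P = [[2, 3, 8], [4], [5], [6]].
Insert 7: 7 bumps 8 from row 1; 8 appends to row 2. P = [[2, 3, 7], [4, 8], [5], [6]].
Insert 1: 1 bumps 2 from row 1; 2 bumps 4 from row 2; 4 bumps 5 from row 3; 5 bumps 6 from row 4; 6 starts row 5. P = [[1, 3, 7], [2, 8], [4], [5], [6]].

So P = [[1, 3, 7], [2, 8], [4], [5], [6]].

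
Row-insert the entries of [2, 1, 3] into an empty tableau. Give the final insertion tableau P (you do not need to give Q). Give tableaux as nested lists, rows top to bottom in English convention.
Insert 2: appended to row 1. P = [[2]].
Insert 1: 1 bumps 2 from row 1; 2 starts row 2. P = [[1], [2]].
Insert 3: appended to row 1. P = [[1, 3], [2]].

So P = [[1, 3], [2]].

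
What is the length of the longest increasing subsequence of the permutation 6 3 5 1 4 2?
2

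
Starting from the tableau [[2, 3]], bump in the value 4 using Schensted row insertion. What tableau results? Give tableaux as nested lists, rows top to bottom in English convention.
4 is larger than every entry of row 1, so it is appended to row 1. The new tableau is [[2, 3, 4]].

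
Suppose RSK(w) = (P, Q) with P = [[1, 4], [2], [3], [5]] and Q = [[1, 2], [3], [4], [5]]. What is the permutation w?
3 5 4 2 1

Reverse the RSK construction: for i from n down to 1, find the cell of Q containing i, remove the entry at that cell from P, and reverse-bump it up through P; the value ejected from row 1 is w(i).

Step i=5: Q has 5 at row 4, column 1; remove 5 from row 4 of P and reverse-bump: 5 enters row 3 and ejects 3; 3 enters row 2 and ejects 2; 2 enters row 1 and ejects 1. So w(5) = 1. P is now [[2, 4], [3], [5]].
Step i=4: Q has 4 at row 3, column 1; remove 5 from row 3 of P and reverse-bump: 5 enters row 2 and ejects 3; 3 enters row 1 and ejects 2. So w(4) = 2. P is now [[3, 4], [5]].
Step i=3: Q has 3 at row 2, column 1; remove 5 from row 2 of P and reverse-bump: 5 enters row 1 and ejects 4. So w(3) = 4. P is now [[3, 5]].
Step i=2: Q has 2 at row 1, column 2; remove that cell from P, ejecting 5. So w(2) = 5. P is now [[3]].
Step i=1: Q has 1 at row 1, column 1; remove that cell from P, ejecting 3. So w(1) = 3. P is now [].

So w = 3 5 4 2 1.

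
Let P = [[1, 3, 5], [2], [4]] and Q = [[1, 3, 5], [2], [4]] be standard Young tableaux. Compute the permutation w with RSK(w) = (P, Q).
Reverse the RSK construction: for i from n down to 1, find the cell of Q containing i, remove the entry at that cell from P, and reverse-bump it up through P; the value ejected from row 1 is w(i).

Step i=5: Q has 5 at row 1, column 3; remove that cell from P, ejecting 5. So w(5) = 5. P is now [[1, 3], [2], [4]].
Step i=4: Q has 4 at row 3, column 1; remove 4 from row 3 of P and reverse-bump: 4 enters row 2 and ejects 2; 2 enters row 1 and ejects 1. So w(4) = 1. P is now [[2, 3], [4]].
Step i=3: Q has 3 at row 1, column 2; remove that cell from P, ejecting 3. So w(3) = 3. P is now [[2], [4]].
Step i=2: Q has 2 at row 2, column 1; remove 4 from row 2 of P and reverse-bump: 4 enters row 1 and ejects 2. So w(2) = 2. P is now [[4]].
Step i=1: Q has 1 at row 1, column 1; remove that cell from P, ejecting 4. So w(1) = 4. P is now [].

So w = 4 2 3 1 5.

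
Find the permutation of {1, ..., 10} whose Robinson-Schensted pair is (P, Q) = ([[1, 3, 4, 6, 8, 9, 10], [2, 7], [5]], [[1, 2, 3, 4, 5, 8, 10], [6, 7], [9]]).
Reverse RSK: for i = n, n-1, ..., 1, locate i in Q, remove the corresponding corner cell from P, and reverse-bump its entry up through P; the value ejected from row 1 is w(i).

So w = 2 3 5 7 8 4 6 9 1 10.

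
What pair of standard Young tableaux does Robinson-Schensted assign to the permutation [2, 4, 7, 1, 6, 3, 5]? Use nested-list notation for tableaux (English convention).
P = [[1, 3, 5], [2, 4, 6], [7]], Q = [[1, 2, 3], [4, 5, 7], [6]]

Insert each entry of the permutation into P by Schensted row insertion, recording in Q the position of each new cell.

Insert 2: appended to row 1. P = [[2]].
Insert 4: appended to row 1. P = [[2, 4]].
Insert 7: appended to row 1. P = [[2, 4, 7]].
Insert 1: 1 bumps 2 from row 1; 2 starts row 2. P = [[1, 4, 7], [2]].
Insert 6: 6 bumps 7 from row 1; 7 appends to row 2. P = [[1, 4, 6], [2, 7]].
Insert 3: 3 bumps 4 from row 1; 4 bumps 7 from row 2; 7 starts row 3. P = [[1, 3, 6], [2, 4], [7]].
Insert 5: 5 bumps 6 from row 1; 6 appends to row 2. P = [[1, 3, 5], [2, 4, 6], [7]].

So P = [[1, 3, 5], [2, 4, 6], [7]], Q = [[1, 2, 3], [4, 5, 7], [6]].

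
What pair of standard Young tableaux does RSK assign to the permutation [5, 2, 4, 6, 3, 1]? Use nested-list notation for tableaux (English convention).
Insert each entry of the permutation into P by Schensted row insertion, recording in Q the position of each new cell.

Insert 5: appended to row 1. P = [[5]].
Insert 2: 2 bumps 5 from row 1; 5 starts row 2. P = [[2], [5]].
Insert 4: appended to row 1. P = [[2, 4], [5]].
Insert 6: appended to row 1. P = [[2, 4, 6], [5]].
Insert 3: 3 bumps 4 from row 1; 4 bumps 5 from row 2; 5 starts row 3. P = [[2, 3, 6], [4], [5]].
Insert 1: 1 bumps 2 from row 1; 2 bumps 4 from row 2; 4 bumps 5 from row 3; 5 starts row 4. P = [[1, 3, 6], [2], [4], [5]].

So P = [[1, 3, 6], [2], [4], [5]], Q = [[1, 3, 4], [2], [5], [6]].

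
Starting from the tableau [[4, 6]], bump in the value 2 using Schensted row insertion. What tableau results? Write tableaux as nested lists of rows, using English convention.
In row 1, 2 replaces 4 (the leftmost entry greater than 2); 4 is bumped to row 2. 4 starts a new row 2. The new tableau is [[2, 6], [4]].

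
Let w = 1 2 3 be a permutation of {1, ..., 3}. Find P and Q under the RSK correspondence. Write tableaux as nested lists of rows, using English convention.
P = [[1, 2, 3]], Q = [[1, 2, 3]]

Insert each entry of the permutation into P by Schensted row insertion, recording in Q the position of each new cell.

Insert 1: appended to row 1. P = [[1]].
Insert 2: appended to row 1. P = [[1, 2]].
Insert 3: appended to row 1. P = [[1, 2, 3]].

So P = [[1, 2, 3]], Q = [[1, 2, 3]].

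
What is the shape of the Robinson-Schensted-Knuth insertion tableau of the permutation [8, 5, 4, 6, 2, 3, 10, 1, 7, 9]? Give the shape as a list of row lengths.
[4, 3, 1, 1, 1]

RSK row insertion gives P = [[1, 3, 7, 9], [2, 6, 10], [4], [5], [8]], which has shape [4, 3, 1, 1, 1].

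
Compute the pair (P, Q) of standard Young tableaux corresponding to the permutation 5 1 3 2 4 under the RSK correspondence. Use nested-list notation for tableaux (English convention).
Insert each entry of the permutation into P by Schensted row insertion, recording in Q the position of each new cell.

Insert 5: appended to row 1. P = [[5]], Q = [[1]].
Insert 1: 1 bumps 5 from row 1; 5 starts row 2. P = [[1], [5]], Q = [[1], [2]].
Insert 3: appended to row 1. P = [[1, 3], [5]], Q = [[1, 3], [2]].
Insert 2: 2 bumps 3 from row 1; 3 bumps 5 from row 2; 5 starts row 3. P = [[1, 2], [3], [5]], Q = [[1, 3], [2], [4]].
Insert 4: appended to row 1. P = [[1, 2, 4], [3], [5]], Q = [[1, 3, 5], [2], [4]].

So P = [[1, 2, 4], [3], [5]], Q = [[1, 3, 5], [2], [4]].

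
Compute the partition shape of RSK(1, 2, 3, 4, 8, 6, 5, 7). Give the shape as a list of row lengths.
[6, 1, 1]

RSK row insertion gives P = [[1, 2, 3, 4, 5, 7], [6], [8]], which has shape [6, 1, 1].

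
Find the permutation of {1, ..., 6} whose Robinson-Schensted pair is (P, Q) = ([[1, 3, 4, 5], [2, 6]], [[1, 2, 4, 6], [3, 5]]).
Reverse the RSK construction: for i from n down to 1, find the cell of Q containing i, remove the entry at that cell from P, and reverse-bump it up through P; the value ejected from row 1 is w(i).

Step i=6: Q has 6 at row 1, column 4; remove that cell from P, ejecting 5. So w(6) = 5. P is now [[1, 3, 4], [2, 6]].
Step i=5: Q has 5 at row 2, column 2; remove 6 from row 2 of P and reverse-bump: 6 enters row 1 and ejects 4. So w(5) = 4. P is now [[1, 3, 6], [2]].
Step i=4: Q has 4 at row 1, column 3; remove that cell from P, ejecting 6. So w(4) = 6. P is now [[1, 3], [2]].
Step i=3: Q has 3 at row 2, column 1; remove 2 from row 2 of P and reverse-bump: 2 enters row 1 and ejects 1. So w(3) = 1. P is now [[2, 3]].
Step i=2: Q has 2 at row 1, column 2; remove that cell from P, ejecting 3. So w(2) = 3. P is now [[2]].
Step i=1: Q has 1 at row 1, column 1; remove that cell from P, ejecting 2. So w(1) = 2. P is now [].

So w = 2 3 1 6 4 5.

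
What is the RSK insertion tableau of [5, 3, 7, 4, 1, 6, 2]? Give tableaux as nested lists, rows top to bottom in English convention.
P = [[1, 2, 6], [3, 4], [5, 7]]

Insert 5: appended to row 1. P = [[5]].
Insert 3: 3 bumps 5 from row 1; 5 starts row 2. P = [[3], [5]].
Insert 7: appended to row 1. P = [[3, 7], [5]].
Insert 4: 4 bumps 7 from row 1; 7 appends to row 2. P = [[3, 4], [5, 7]].
Insert 1: 1 bumps 3 from row 1; 3 bumps 5 from row 2; 5 starts row 3. P = [[1, 4], [3, 7], [5]].
Insert 6: appended to row 1. P = [[1, 4, 6], [3, 7], [5]].
Insert 2: 2 bumps 4 from row 1; 4 bumps 7 from row 2; 7 appends to row 3. P = [[1, 2, 6], [3, 4], [5, 7]].

So P = [[1, 2, 6], [3, 4], [5, 7]].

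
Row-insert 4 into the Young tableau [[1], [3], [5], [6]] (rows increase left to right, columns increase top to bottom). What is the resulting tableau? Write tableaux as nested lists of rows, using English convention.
4 is larger than every entry of row 1, so it is appended to row 1. The new tableau is [[1, 4], [3], [5], [6]].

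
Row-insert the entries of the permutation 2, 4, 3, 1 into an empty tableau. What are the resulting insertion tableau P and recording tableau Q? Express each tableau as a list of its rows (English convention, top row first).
Insert each entry of the permutation into P by Schensted row insertion, recording in Q the position of each new cell.

Insert 2: appended to row 1. P = [[2]].
Insert 4: appended to row 1. P = [[2, 4]].
Insert 3: 3 bumps 4 from row 1; 4 starts row 2. P = [[2, 3], [4]].
Insert 1: 1 bumps 2 from row 1; 2 bumps 4 from row 2; 4 starts row 3. P = [[1, 3], [2], [4]].

So P = [[1, 3], [2], [4]], Q = [[1, 2], [3], [4]].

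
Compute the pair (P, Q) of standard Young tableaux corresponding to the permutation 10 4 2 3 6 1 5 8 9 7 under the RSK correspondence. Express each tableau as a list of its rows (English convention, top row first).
P = [[1, 3, 5, 7, 9], [2, 6, 8], [4], [10]], Q = [[1, 4, 5, 8, 9], [2, 7, 10], [3], [6]]

Insert each entry of the permutation into P by Schensted row insertion, recording in Q the position of each new cell.

Insert 10: appended to row 1. P = [[10]], Q = [[1]].
Insert 4: 4 bumps 10 from row 1; 10 starts row 2. P = [[4], [10]], Q = [[1], [2]].
Insert 2: 2 bumps 4 from row 1; 4 bumps 10 from row 2; 10 starts row 3. P = [[2], [4], [10]], Q = [[1], [2], [3]].
Insert 3: appended to row 1. P = [[2, 3], [4], [10]], Q = [[1, 4], [2], [3]].
Insert 6: appended to row 1. P = [[2, 3, 6], [4], [10]], Q = [[1, 4, 5], [2], [3]].
Insert 1: 1 bumps 2 from row 1; 2 bumps 4 from row 2; 4 bumps 10 from row 3; 10 starts row 4. P = [[1, 3, 6], [2], [4], [10]], Q = [[1, 4, 5], [2], [3], [6]].
Insert 5: 5 bumps 6 from row 1; 6 appends to row 2. P = [[1, 3, 5], [2, 6], [4], [10]], Q = [[1, 4, 5], [2, 7], [3], [6]].
Insert 8: appended to row 1. P = [[1, 3, 5, 8], [2, 6], [4], [10]], Q = [[1, 4, 5, 8], [2, 7], [3], [6]].
Insert 9: appended to row 1. P = [[1, 3, 5, 8, 9], [2, 6], [4], [10]], Q = [[1, 4, 5, 8, 9], [2, 7], [3], [6]].
Insert 7: 7 bumps 8 from row 1; 8 appends to row 2. P = [[1, 3, 5, 7, 9], [2, 6, 8], [4], [10]], Q = [[1, 4, 5, 8, 9], [2, 7, 10], [3], [6]].

So P = [[1, 3, 5, 7, 9], [2, 6, 8], [4], [10]], Q = [[1, 4, 5, 8, 9], [2, 7, 10], [3], [6]].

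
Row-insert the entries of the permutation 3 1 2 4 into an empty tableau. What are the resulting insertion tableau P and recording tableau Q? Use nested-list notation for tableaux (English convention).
Insert each entry of the permutation into P by Schensted row insertion, recording in Q the position of each new cell.

Insert 3: appended to row 1. P = [[3]].
Insert 1: 1 bumps 3 from row 1; 3 starts row 2. P = [[1], [3]].
Insert 2: appended to row 1. P = [[1, 2], [3]].
Insert 4: appended to row 1. P = [[1, 2, 4], [3]].

So P = [[1, 2, 4], [3]], Q = [[1, 3, 4], [2]].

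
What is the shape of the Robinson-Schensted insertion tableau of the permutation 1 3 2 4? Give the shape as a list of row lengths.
[3, 1]

Row-insert each entry into an empty tableau.

After inserting 1: P = [[1]].
After inserting 3: P = [[1, 3]].
After inserting 2: P = [[1, 2], [3]].
After inserting 4: P = [[1, 2, 4], [3]].

The final insertion tableau P = [[1, 2, 4], [3]] has shape [3, 1].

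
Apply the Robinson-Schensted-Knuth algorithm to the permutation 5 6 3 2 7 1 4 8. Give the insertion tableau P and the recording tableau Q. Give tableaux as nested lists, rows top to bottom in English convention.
P = [[1, 4, 7, 8], [2, 6], [3], [5]], Q = [[1, 2, 5, 8], [3, 7], [4], [6]]

Insert each entry of the permutation into P by Schensted row insertion, recording in Q the position of each new cell.

Insert 5: appended to row 1. P = [[5]], Q = [[1]].
Insert 6: appended to row 1. P = [[5, 6]], Q = [[1, 2]].
Insert 3: 3 bumps 5 from row 1; 5 starts row 2. P = [[3, 6], [5]], Q = [[1, 2], [3]].
Insert 2: 2 bumps 3 from row 1; 3 bumps 5 from row 2; 5 starts row 3. P = [[2, 6], [3], [5]], Q = [[1, 2], [3], [4]].
Insert 7: appended to row 1. P = [[2, 6, 7], [3], [5]], Q = [[1, 2, 5], [3], [4]].
Insert 1: 1 bumps 2 from row 1; 2 bumps 3 from row 2; 3 bumps 5 from row 3; 5 starts row 4. P = [[1, 6, 7], [2], [3], [5]], Q = [[1, 2, 5], [3], [4], [6]].
Insert 4: 4 bumps 6 from row 1; 6 appends to row 2. P = [[1, 4, 7], [2, 6], [3], [5]], Q = [[1, 2, 5], [3, 7], [4], [6]].
Insert 8: appended to row 1. P = [[1, 4, 7, 8], [2, 6], [3], [5]], Q = [[1, 2, 5, 8], [3, 7], [4], [6]].

So P = [[1, 4, 7, 8], [2, 6], [3], [5]], Q = [[1, 2, 5, 8], [3, 7], [4], [6]].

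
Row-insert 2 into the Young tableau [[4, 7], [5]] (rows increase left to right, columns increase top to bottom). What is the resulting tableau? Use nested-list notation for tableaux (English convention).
[[2, 7], [4], [5]]

In row 1, 2 replaces 4 (the leftmost entry greater than 2); 4 is bumped to row 2. In row 2, 4 replaces 5 (the leftmost entry greater than 4); 5 is bumped to row 3. 5 starts a new row 3. The new tableau is [[2, 7], [4], [5]].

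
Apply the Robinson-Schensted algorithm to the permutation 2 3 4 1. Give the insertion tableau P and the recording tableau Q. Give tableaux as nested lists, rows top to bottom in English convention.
Insert each entry of the permutation into P by Schensted row insertion, recording in Q the position of each new cell.

After inserting 2: P = [[2]].
After inserting 3: P = [[2, 3]].
After inserting 4: P = [[2, 3, 4]].
After inserting 1: P = [[1, 3, 4], [2]].

So P = [[1, 3, 4], [2]], Q = [[1, 2, 3], [4]].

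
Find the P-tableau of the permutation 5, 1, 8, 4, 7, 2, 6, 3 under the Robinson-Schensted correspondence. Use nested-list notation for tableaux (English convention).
Insert 5: appended to row 1. P = [[5]].
Insert 1: 1 bumps 5 from row 1; 5 starts row 2. P = [[1], [5]].
Insert 8: appended to row 1. P = [[1, 8], [5]].
Insert 4: 4 bumps 8 from row 1; 8 appends to row 2. P = [[1, 4], [5, 8]].
Insert 7: appended to row 1. P = [[1, 4, 7], [5, 8]].
Insert 2: 2 bumps 4 from row 1; 4 bumps 5 from row 2; 5 starts row 3. P = [[1, 2, 7], [4, 8], [5]].
Insert 6: 6 bumps 7 from row 1; 7 bumps 8 from row 2; 8 appends to row 3. P = [[1, 2, 6], [4, 7], [5, 8]].
Insert 3: 3 bumps 6 from row 1; 6 bumps 7 from row 2; 7 bumps 8 from row 3; 8 starts row 4. P = [[1, 2, 3], [4, 6], [5, 7], [8]].

So P = [[1, 2, 3], [4, 6], [5, 7], [8]].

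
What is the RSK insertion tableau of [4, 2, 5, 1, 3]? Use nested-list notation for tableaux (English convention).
Insert 4: appended to row 1. P = [[4]].
Insert 2: 2 bumps 4 from row 1; 4 starts row 2. P = [[2], [4]].
Insert 5: appended to row 1. P = [[2, 5], [4]].
Insert 1: 1 bumps 2 from row 1; 2 bumps 4 from row 2; 4 starts row 3. P = [[1, 5], [2], [4]].
Insert 3: 3 bumps 5 from row 1; 5 appends to row 2. P = [[1, 3], [2, 5], [4]].

So P = [[1, 3], [2, 5], [4]].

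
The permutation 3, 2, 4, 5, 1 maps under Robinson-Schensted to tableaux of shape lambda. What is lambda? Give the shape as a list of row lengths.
Row-insert each entry into an empty tableau.

After inserting 3: P = [[3]].
After inserting 2: P = [[2], [3]].
After inserting 4: P = [[2, 4], [3]].
After inserting 5: P = [[2, 4, 5], [3]].
After inserting 1: P = [[1, 4, 5], [2], [3]].

The final insertion tableau P = [[1, 4, 5], [2], [3]] has shape [3, 1, 1].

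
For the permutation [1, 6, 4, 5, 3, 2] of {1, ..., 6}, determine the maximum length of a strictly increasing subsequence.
3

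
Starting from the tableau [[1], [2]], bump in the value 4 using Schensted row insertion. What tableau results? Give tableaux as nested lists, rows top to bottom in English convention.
4 is larger than every entry of row 1, so it is appended to row 1. The new tableau is [[1, 4], [2]].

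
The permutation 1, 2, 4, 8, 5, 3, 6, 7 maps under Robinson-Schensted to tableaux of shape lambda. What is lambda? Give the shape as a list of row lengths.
Row-insert each entry into an empty tableau.

After inserting 1: P = [[1]].
After inserting 2: P = [[1, 2]].
After inserting 4: P = [[1, 2, 4]].
After inserting 8: P = [[1, 2, 4, 8]].
After inserting 5: P = [[1, 2, 4, 5], [8]].
After inserting 3: P = [[1, 2, 3, 5], [4], [8]].
After inserting 6: P = [[1, 2, 3, 5, 6], [4], [8]].
After inserting 7: P = [[1, 2, 3, 5, 6, 7], [4], [8]].

The final insertion tableau P = [[1, 2, 3, 5, 6, 7], [4], [8]] has shape [6, 1, 1].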